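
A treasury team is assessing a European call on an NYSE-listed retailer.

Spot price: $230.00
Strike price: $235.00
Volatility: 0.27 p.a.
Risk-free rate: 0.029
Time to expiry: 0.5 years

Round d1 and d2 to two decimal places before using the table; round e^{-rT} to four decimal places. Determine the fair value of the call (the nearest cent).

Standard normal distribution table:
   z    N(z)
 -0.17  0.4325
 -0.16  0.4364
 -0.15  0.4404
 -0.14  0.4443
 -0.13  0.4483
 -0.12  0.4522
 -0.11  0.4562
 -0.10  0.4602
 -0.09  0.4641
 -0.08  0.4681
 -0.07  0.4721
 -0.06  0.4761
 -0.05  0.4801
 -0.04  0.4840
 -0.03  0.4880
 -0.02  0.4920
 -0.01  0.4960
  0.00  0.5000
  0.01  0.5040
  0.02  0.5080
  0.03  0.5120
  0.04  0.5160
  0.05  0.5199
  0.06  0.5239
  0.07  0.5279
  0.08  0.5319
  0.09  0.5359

$16.66

T = 0.5;  σ√T = 0.1909
d₁ = [ln(230/235) + (0.029 + 0.27²/2)·0.5] / 0.1909 = [-0.0215 + 0.0327] / 0.1909 = 0.0588 ⇒ 0.06
d₂ = d₁ − σ√T = 0.0588 − 0.1909 = -0.1322 ⇒ -0.13
e^(−rT) = e^(−0.029·0.5) = 0.9856
C = 230·N(0.06) − 235·0.9856·N(-0.13) = 230·0.5239 − 235·0.9856·0.4483 = 120.4970 − 103.8335 = 16.6635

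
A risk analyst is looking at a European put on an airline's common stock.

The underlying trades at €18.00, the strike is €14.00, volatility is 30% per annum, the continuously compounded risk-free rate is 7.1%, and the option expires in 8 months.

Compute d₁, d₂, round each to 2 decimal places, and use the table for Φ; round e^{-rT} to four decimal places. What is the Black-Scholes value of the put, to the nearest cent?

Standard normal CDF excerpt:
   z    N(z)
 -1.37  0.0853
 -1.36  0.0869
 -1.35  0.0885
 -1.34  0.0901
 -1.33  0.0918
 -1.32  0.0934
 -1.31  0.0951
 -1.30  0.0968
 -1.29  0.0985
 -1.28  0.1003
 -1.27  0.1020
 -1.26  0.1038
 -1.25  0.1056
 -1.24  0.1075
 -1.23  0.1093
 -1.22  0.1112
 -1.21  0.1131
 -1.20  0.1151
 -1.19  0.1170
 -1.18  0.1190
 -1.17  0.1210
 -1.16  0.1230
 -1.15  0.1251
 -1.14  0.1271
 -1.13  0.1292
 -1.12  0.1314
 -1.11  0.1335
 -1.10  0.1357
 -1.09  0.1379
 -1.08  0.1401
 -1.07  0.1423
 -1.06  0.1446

T = 0.6667;  σ√T = 0.2449
d₁ = [ln(18/14) + (0.071 + 0.3²/2)·0.6667] / 0.2449 = [0.2513 + 0.0773] / 0.2449 = 1.3417 which rounds to 1.34
d₂ = d₁ − σ√T = 1.3417 − 0.2449 = 1.0967 which rounds to 1.10
e^(−rT) = e^(−0.071·0.6667) = 0.9538
P = 14·0.9538·N(-1.10) − 18·N(-1.34) = 14·0.9538·0.1357 − 18·0.0901 = 1.8120 − 1.6218 = 0.1902

€0.19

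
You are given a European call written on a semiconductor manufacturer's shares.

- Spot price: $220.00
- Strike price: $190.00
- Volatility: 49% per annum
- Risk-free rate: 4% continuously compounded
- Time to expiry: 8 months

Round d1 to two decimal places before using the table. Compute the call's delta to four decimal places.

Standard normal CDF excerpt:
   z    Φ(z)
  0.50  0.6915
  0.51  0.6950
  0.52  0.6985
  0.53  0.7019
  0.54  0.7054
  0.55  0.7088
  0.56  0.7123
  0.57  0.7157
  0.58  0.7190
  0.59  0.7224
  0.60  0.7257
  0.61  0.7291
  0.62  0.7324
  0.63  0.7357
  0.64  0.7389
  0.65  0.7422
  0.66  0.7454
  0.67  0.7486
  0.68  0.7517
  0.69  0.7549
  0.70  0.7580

σ√T = 0.49 × 0.8165 = 0.4001
ln(S/K) + (r + σ²/2)T = ln(220/190) + (0.04 + 0.49²/2)·0.6667 = 0.1466 + 0.1067 = 0.2533
d₁ = 0.2533 / 0.4001 = 0.6331 which rounds to 0.63
N(d₁) = N(0.63) = 0.7357
Δ_call = N(d₁) = 0.7357

0.7357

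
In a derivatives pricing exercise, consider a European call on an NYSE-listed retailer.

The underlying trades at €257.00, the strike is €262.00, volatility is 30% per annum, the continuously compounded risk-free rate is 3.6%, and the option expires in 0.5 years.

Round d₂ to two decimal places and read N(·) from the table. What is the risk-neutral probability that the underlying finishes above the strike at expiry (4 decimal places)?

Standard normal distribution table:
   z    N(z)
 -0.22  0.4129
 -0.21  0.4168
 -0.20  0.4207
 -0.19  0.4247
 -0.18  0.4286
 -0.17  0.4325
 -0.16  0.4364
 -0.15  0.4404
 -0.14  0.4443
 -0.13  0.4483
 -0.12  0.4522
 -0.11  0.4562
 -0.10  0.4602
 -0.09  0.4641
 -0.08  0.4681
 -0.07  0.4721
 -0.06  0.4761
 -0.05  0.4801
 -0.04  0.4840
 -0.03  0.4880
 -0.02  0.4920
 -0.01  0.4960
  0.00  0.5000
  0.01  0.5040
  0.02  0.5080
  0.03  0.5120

σ√T = 0.3·√0.5 = 0.2121
d₁ = [ln(257/262) + (0.036 + 0.3²/2)·0.5] / 0.2121 = [-0.0193 + 0.0405] / 0.2121 = 0.1001 ≈ 0.10
d₂ = d₁ − σ√T = 0.1001 − 0.2121 = -0.1120 ≈ -0.11
Risk-neutral Pr[S_T > K] = N(d₂) = N(-0.11) = 0.4562

0.4562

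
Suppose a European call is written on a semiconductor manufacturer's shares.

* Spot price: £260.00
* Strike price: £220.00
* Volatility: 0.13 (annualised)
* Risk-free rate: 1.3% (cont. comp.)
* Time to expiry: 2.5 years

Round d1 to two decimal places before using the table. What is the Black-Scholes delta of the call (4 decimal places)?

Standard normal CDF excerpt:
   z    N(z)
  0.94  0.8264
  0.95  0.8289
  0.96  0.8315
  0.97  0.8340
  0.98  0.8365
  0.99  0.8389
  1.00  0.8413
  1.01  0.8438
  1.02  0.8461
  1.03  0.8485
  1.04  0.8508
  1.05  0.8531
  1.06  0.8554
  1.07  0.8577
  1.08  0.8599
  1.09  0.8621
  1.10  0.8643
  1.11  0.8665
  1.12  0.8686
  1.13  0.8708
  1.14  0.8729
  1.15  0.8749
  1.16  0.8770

σ√T = 0.13·√2.5 = 0.2055
d₁ = [ln(260/220) + (0.013 + 0.13²/2)·2.5] / 0.2055 = [0.1671 + 0.0536] / 0.2055 = 1.0736 ≈ 1.07
N(d₁) = N(1.07) = 0.8577
Δ_call = N(d₁) = 0.8577

0.8577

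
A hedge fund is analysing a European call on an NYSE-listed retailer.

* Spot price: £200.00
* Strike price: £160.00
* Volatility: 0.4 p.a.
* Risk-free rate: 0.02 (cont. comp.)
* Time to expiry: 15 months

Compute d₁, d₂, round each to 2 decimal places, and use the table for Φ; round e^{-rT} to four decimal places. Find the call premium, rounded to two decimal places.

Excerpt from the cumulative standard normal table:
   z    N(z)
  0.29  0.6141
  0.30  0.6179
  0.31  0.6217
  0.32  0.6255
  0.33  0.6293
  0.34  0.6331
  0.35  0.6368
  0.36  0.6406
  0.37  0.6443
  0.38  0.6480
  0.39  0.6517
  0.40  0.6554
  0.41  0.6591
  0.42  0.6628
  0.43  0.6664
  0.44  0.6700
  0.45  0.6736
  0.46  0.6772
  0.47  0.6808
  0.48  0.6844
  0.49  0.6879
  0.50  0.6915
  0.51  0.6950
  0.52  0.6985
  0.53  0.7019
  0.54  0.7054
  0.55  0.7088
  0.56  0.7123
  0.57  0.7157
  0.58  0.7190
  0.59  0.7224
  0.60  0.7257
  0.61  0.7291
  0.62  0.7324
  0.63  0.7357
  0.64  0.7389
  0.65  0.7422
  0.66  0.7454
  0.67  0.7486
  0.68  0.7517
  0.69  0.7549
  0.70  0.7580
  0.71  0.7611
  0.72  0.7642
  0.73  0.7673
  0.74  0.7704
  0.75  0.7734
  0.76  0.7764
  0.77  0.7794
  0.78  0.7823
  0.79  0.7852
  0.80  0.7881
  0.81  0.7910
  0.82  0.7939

£58.26

σ√T = 0.4·√1.25 = 0.4472
d₁ = [ln(200/160) + (0.02 + 0.4²/2)·1.25] / 0.4472 = [0.2231 + 0.1250] / 0.4472 = 0.7785 ≈ 0.78
d₂ = d₁ − σ√T = 0.7785 − 0.4472 = 0.3313 ≈ 0.33
exp(−rT) = exp(−0.02·1.25) = 0.9753
N(d₁) = N(0.78) = 0.7823;  N(d₂) = N(0.33) = 0.6293
C = 200·0.7823 − 160·0.9753·0.6293 = 156.4600 − 98.2010 = 58.2590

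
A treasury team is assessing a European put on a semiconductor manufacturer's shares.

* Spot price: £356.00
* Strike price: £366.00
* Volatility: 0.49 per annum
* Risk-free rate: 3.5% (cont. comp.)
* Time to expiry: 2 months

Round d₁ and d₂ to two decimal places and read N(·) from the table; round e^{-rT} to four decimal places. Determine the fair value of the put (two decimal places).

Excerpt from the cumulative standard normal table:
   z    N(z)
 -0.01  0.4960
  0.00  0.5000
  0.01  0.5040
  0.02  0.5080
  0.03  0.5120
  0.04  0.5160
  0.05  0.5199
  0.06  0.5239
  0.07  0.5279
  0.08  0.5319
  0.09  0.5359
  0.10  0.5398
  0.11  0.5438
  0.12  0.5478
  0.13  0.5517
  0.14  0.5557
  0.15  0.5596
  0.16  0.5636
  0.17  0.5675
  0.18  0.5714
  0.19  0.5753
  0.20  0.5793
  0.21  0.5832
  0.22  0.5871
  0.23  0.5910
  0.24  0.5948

£32.79

σ√T = 0.49 × 0.4082 = 0.2000
d₁ = [ln(356/366) + (0.035 + ½·0.49²)·0.1667] / (σ√T) = (-0.0277 + 0.0258) / 0.2000 = -0.0093 which rounds to -0.01
d₂ = -0.0093 − 0.2000 = -0.2093 which rounds to -0.21
e^(−rT) = e^(−0.035·0.1667) = 0.9942
P = 366·0.9942·N(0.21) − 356·N(0.01) = 366·0.9942·0.5832 − 356·0.5040 = 212.2132 − 179.4240 = 32.7892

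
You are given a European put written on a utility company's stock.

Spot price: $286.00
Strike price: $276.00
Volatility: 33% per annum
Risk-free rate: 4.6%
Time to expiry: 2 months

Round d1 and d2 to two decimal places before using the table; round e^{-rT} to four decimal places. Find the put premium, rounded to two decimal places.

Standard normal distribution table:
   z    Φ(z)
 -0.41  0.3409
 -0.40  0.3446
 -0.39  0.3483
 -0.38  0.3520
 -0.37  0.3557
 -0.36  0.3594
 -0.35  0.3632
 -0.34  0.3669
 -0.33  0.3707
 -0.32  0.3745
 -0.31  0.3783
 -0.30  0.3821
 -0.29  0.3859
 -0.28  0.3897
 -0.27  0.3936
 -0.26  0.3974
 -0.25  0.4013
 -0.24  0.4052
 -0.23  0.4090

σ√T = 0.33·√0.1667 = 0.1347
ln(S/K) + (r + σ²/2)T = ln(286/276) + (0.046 + 0.33²/2)·0.1667 = 0.0356 + 0.0167 = 0.0523
d₁ = 0.0523 / 0.1347 = 0.3884 ⇒ 0.39
d₂ = d₁ − σ√T = 0.3884 − 0.1347 = 0.2537 ⇒ 0.25
e^(−rT) = e^(−0.046·0.1667) = 0.9924
P = 276·0.9924·N(-0.25) − 286·N(-0.39) = 276·0.9924·0.4013 − 286·0.3483 = 109.9170 − 99.6138 = 10.3032

$10.30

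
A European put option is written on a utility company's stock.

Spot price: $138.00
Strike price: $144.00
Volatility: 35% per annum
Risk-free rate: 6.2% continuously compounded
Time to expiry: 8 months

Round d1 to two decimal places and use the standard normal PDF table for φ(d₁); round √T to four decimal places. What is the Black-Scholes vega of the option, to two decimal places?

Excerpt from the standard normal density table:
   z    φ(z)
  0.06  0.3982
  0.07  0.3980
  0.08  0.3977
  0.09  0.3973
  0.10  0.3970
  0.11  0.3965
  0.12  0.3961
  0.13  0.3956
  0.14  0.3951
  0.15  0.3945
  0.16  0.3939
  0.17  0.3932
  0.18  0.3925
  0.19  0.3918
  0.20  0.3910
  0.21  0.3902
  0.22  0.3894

44.52

σ√T = 0.35 × 0.8165 = 0.2858
d₁ = [ln(138/144) + (0.062 + 0.35²/2)·0.6667] / 0.2858 = [-0.0426 + 0.0822] / 0.2858 = 0.1386 which rounds to 0.14
√T = √0.6667 = 0.8165
φ(d₁) = φ(0.14) = 0.3951
vega = S·φ(d₁)·√T = 138·0.3951·0.8165 = 44.5187
(Vega is the same for a European call and put with the same parameters.)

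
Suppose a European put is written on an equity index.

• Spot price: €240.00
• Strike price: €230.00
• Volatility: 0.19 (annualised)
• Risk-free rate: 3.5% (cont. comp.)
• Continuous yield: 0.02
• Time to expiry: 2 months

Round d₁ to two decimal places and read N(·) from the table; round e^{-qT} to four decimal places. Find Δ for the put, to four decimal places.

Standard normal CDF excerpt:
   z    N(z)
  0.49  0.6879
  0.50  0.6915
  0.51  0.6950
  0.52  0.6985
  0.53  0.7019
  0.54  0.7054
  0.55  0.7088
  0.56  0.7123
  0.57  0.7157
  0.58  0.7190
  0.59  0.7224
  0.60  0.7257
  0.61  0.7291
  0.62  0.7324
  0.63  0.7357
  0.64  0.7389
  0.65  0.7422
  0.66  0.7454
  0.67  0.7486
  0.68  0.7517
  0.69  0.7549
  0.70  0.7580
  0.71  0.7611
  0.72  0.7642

σ√T = 0.19 × 0.4082 = 0.0776
d₁ = [ln(240/230) + (0.035 − 0.02 + 0.19²/2)·0.1667] / 0.0776 = [0.0426 + 0.0055] / 0.0776 = 0.6197 ≈ 0.62
N(d₁) = N(0.62) = 0.7324
Δ_put = exp(−qT)·(N(d₁) − 1) = 0.9967·(0.7324 − 1) = -0.2667

-0.2667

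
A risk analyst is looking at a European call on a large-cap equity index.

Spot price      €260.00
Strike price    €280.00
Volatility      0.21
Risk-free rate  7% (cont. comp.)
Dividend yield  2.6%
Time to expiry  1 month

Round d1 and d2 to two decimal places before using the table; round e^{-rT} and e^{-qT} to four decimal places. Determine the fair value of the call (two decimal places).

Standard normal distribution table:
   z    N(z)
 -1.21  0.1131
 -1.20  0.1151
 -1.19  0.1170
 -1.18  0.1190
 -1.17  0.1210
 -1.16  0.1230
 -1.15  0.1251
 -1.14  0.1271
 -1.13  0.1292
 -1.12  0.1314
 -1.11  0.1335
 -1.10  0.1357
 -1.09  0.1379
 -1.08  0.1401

€0.95

σ√T = 0.21 × 0.2887 = 0.0606
d₁ = [ln(260/280) + (0.07 − 0.026 + 0.21²/2)·0.08333] / 0.0606 = [-0.0741 + 0.0055] / 0.0606 = -1.1317 ≈ -1.13
d₂ = d₁ − σ√T = -1.1317 − 0.0606 = -1.1923 ≈ -1.19
e^(−qT) = e^(−0.026·0.08333) = 0.9978;  e^(−rT) = e^(−0.07·0.08333) = 0.9942
N(d₁) = N(-1.13) = 0.1292;  N(d₂) = N(-1.19) = 0.1170
C = 260·0.9978·0.1292 − 280·0.9942·0.1170 = 33.5181 − 32.5700 = 0.9481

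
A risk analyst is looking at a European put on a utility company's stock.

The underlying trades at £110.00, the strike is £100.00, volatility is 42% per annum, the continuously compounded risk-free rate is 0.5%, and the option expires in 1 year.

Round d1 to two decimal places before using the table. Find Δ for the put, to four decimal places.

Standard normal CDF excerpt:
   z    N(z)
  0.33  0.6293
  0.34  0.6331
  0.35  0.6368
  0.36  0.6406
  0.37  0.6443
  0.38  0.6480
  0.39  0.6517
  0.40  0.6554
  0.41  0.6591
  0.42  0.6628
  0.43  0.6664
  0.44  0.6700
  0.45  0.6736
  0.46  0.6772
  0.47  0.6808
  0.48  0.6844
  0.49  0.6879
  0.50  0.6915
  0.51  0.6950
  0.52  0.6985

-0.3264

σ√T = 0.42 × 1.0000 = 0.4200
d₁ = [ln(110/100) + (0.005 + 0.42²/2)·1] / 0.4200 = [0.0953 + 0.0932] / 0.4200 = 0.4488 → 0.45
N(d₁) = N(0.45) = 0.6736
Δ_put = N(d₁) − 1 = 0.6736 − 1 = -0.3264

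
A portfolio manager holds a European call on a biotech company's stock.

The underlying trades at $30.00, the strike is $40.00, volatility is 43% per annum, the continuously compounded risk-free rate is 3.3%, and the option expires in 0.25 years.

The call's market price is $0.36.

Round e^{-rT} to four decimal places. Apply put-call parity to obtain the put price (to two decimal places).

e^(−rT) = e^(−0.033·0.25) = 0.9918
Put-call parity: C − P = S − K·e^(−rT) = 30 − 40·0.9918 = 30 − 39.6720 = -9.6720
P = C − (C − P) = 0.36 − (-9.6720) = 10.0320

$10.03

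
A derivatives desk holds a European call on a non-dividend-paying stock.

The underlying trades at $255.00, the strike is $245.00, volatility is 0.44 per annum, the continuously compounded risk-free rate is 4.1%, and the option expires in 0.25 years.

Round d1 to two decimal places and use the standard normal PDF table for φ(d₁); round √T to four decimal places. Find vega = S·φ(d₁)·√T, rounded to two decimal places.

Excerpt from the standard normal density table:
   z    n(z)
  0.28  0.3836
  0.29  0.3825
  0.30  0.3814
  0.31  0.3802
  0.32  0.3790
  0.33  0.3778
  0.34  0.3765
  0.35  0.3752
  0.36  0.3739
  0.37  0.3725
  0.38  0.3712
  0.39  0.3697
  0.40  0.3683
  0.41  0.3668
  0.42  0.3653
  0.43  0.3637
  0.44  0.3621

σ√T = 0.44 × 0.5000 = 0.2200
d₁ = [ln(255/245) + (0.041 + 0.44²/2)·0.25] / 0.2200 = [0.0400 + 0.0345] / 0.2200 = 0.3384 which rounds to 0.34
√T = √0.25 = 0.5000
φ(d₁) = φ(0.34) = 0.3765
vega = S·φ(d₁)·√T = 255·0.3765·0.5000 = 48.0038
(Call and put vega coincide under Black-Scholes.)

48.00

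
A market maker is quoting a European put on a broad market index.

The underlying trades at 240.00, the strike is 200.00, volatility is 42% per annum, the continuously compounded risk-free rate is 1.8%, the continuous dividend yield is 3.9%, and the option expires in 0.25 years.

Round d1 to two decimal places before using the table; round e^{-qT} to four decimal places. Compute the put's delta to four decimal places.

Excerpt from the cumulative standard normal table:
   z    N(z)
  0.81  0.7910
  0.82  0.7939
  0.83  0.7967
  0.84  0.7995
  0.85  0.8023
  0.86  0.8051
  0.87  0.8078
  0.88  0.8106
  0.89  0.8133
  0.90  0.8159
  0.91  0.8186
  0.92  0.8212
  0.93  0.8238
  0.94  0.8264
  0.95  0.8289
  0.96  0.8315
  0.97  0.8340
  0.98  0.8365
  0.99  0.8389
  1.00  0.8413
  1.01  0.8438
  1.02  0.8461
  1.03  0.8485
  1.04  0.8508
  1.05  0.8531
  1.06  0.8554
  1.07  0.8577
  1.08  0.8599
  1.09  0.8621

-0.1694

T = 0.25;  σ√T = 0.2100
ln(S/K) + (r − q + σ²/2)T = ln(240/200) + (0.018 − 0.039 + 0.42²/2)·0.25 = 0.1823 + 0.0168 = 0.1991
d₁ = 0.1991 / 0.2100 = 0.9482 → 0.95
N(d₁) = N(0.95) = 0.8289
Δ_put = exp(−qT)·(N(d₁) − 1) = 0.9903·(0.8289 − 1) = -0.1694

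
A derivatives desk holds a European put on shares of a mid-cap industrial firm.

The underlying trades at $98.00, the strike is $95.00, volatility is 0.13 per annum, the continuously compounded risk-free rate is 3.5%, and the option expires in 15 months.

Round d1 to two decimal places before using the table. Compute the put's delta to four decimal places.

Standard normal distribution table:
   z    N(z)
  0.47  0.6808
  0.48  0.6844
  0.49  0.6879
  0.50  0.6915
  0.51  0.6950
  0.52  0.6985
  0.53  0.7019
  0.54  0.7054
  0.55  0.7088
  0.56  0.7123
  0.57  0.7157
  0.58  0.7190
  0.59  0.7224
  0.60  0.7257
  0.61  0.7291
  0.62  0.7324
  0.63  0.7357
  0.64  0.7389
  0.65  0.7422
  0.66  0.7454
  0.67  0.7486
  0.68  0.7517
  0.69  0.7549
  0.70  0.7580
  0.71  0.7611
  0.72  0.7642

σ√T = 0.13·√1.25 = 0.1453
d₁ = [ln(98/95) + (0.035 + 0.13²/2)·1.25] / 0.1453 = [0.0311 + 0.0543] / 0.1453 = 0.5876 which rounds to 0.59
N(d₁) = N(0.59) = 0.7224
Δ_put = N(d₁) − 1 = 0.7224 − 1 = -0.2776

-0.2776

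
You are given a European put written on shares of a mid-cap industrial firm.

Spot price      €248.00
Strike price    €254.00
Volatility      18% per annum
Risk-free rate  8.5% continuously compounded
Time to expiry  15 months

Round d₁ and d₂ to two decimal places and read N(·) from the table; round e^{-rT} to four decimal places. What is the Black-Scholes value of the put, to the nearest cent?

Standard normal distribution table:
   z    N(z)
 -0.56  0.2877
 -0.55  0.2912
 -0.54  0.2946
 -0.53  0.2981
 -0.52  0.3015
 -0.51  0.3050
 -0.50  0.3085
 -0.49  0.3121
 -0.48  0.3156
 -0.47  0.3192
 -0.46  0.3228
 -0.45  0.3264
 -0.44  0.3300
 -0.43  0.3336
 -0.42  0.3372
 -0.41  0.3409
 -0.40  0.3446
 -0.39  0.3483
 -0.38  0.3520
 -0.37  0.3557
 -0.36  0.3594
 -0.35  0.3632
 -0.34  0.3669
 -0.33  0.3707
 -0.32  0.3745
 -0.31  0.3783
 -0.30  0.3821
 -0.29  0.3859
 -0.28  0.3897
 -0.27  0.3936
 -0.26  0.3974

σ√T = 0.18 × 1.1180 = 0.2012
d₁ = [ln(248/254) + (0.085 + ½·0.18²)·1.25] / (σ√T) = (-0.0239 + 0.1265) / 0.2012 = 0.5098 ⇒ 0.51
d₂ = 0.5098 − 0.2012 = 0.3085 ⇒ 0.31
exp(−rT) = exp(−0.085·1.25) = 0.8992
N(−d₂) = N(-0.31) = 0.3783;  N(−d₁) = N(-0.51) = 0.3050
P = 254·0.8992·0.3783 − 248·0.3050 = 86.4025 − 75.6400 = 10.7625

€10.76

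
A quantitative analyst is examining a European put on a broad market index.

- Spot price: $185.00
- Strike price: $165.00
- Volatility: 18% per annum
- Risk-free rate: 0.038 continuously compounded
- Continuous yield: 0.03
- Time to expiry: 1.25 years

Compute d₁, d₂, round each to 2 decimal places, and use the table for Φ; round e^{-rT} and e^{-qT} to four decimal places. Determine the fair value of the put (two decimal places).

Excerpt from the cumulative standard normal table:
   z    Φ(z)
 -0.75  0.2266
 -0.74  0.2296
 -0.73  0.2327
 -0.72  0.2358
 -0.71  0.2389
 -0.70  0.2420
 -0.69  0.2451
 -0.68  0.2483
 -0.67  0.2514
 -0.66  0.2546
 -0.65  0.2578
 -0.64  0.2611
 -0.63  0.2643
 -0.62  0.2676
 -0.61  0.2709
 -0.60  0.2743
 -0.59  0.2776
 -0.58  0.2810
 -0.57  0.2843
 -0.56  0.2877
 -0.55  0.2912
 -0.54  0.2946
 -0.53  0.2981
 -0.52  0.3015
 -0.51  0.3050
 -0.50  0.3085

$5.42

σ√T = 0.18·√1.25 = 0.2012
d₁ = [ln(185/165) + (0.038 − 0.03 + ½·0.18²)·1.25] / (σ√T) = (0.1144 + 0.0302) / 0.2012 = 0.7188 ≈ 0.72
d₂ = 0.7188 − 0.2012 = 0.5176 ≈ 0.52
exp(−qT) = exp(−0.03·1.25) = 0.9632;  exp(−rT) = exp(−0.038·1.25) = 0.9536
N(−d₂) = N(-0.52) = 0.3015;  N(−d₁) = N(-0.72) = 0.2358
P = 165·0.9536·0.3015 − 185·0.9632·0.2358 = 47.4392 − 42.0177 = 5.4215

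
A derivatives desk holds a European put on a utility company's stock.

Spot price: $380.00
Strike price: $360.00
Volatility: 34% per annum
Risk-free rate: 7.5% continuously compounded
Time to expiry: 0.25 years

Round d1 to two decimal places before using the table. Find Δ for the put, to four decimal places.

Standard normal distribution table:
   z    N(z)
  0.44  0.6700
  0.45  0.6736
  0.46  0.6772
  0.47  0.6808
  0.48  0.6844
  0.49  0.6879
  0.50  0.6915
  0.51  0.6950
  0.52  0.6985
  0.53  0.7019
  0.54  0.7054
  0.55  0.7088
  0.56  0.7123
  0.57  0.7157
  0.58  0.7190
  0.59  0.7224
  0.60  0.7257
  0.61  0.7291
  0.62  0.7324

-0.3050

σ√T = 0.34·√0.25 = 0.1700
ln(S/K) + (r + σ²/2)T = ln(380/360) + (0.075 + 0.34²/2)·0.25 = 0.0541 + 0.0332 = 0.0873
d₁ = 0.0873 / 0.1700 = 0.5133 which rounds to 0.51
N(d₁) = N(0.51) = 0.6950
Δ_put = N(d₁) − 1 = 0.6950 − 1 = -0.3050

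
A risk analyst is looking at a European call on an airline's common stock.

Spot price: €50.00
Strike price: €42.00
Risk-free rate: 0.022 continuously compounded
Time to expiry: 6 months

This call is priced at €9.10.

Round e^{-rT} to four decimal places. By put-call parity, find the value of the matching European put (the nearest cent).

€0.64

exp(−rT) = exp(−0.022·0.5) = 0.9891
Put-call parity: C − P = S − K·e^(−rT) = 50 − 42·0.9891 = 50 − 41.5422 = 8.4578
P = C − (C − P) = 9.10 − (8.4578) = 0.6422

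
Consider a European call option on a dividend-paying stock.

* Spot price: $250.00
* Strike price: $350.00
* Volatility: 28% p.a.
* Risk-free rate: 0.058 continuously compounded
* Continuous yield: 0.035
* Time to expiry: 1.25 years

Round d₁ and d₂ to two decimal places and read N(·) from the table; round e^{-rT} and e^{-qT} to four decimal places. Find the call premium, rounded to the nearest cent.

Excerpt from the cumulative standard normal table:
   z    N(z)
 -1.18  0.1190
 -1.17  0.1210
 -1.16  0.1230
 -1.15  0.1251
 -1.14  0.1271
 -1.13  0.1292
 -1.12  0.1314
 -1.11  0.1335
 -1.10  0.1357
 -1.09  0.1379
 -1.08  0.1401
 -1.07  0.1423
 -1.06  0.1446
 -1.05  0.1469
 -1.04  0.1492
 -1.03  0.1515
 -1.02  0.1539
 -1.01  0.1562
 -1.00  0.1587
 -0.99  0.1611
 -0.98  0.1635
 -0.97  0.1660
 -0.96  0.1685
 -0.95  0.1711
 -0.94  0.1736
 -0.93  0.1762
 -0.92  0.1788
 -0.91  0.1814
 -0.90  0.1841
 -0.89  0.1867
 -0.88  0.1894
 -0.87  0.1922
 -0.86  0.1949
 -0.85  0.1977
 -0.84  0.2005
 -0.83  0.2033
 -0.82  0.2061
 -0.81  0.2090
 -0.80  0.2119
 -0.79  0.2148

T = 1.25;  σ√T = 0.3130
d₁ = [ln(250/350) + (0.058 − 0.035 + ½·0.28²)·1.25] / (σ√T) = (-0.3365 + 0.0778) / 0.3130 = -0.8265 ⇒ -0.83
d₂ = -0.8265 − 0.3130 = -1.1395 ⇒ -1.14
exp(−qT) = exp(−0.035·1.25) = 0.9572;  exp(−rT) = exp(−0.058·1.25) = 0.9301
C = 250·0.9572·N(-0.83) − 350·0.9301·N(-1.14) = 250·0.9572·0.2033 − 350·0.9301·0.1271 = 48.6497 − 41.3755 = 7.2742

$7.27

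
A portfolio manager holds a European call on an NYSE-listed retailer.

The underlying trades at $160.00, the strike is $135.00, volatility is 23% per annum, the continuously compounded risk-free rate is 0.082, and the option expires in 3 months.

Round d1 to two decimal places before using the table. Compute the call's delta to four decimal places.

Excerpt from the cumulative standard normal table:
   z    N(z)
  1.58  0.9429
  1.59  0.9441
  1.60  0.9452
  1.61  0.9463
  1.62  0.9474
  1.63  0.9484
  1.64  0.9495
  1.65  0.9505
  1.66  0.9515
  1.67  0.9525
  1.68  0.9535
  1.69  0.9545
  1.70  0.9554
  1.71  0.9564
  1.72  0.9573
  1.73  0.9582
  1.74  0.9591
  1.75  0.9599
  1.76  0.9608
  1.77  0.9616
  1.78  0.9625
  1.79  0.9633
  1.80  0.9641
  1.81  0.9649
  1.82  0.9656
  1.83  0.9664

0.9564

σ√T = 0.23·√0.25 = 0.1150
ln(S/K) + (r + σ²/2)T = ln(160/135) + (0.082 + 0.23²/2)·0.25 = 0.1699 + 0.0271 = 0.1970
d₁ = 0.1970 / 0.1150 = 1.7131 which rounds to 1.71
N(d₁) = N(1.71) = 0.9564
Δ_call = N(d₁) = 0.9564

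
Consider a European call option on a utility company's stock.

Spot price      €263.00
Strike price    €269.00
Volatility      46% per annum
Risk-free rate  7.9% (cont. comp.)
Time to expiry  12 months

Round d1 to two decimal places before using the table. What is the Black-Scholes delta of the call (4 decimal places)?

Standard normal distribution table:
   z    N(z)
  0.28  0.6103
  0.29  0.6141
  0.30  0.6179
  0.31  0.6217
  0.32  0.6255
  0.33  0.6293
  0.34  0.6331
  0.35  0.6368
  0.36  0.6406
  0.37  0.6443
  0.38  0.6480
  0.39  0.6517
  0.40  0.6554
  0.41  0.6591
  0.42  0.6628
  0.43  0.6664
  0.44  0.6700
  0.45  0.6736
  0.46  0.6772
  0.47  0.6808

σ√T = 0.46 × 1.0000 = 0.4600
d₁ = [ln(263/269) + (0.079 + 0.46²/2)·1] / 0.4600 = [-0.0226 + 0.1848] / 0.4600 = 0.3527 ≈ 0.35
N(d₁) = N(0.35) = 0.6368
Δ_call = N(d₁) = 0.6368

0.6368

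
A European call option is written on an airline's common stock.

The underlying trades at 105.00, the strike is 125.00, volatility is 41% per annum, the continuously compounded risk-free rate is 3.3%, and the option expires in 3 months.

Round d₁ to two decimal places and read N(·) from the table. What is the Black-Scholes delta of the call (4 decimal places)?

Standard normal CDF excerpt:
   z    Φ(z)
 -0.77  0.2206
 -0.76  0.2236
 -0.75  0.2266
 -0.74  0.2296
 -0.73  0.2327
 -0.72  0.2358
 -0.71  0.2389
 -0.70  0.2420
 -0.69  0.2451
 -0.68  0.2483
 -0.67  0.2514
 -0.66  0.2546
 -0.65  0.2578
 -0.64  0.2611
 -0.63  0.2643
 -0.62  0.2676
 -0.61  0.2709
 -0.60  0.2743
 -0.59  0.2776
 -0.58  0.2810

T = 0.25;  σ√T = 0.2050
d₁ = [ln(105/125) + (0.033 + 0.41²/2)·0.25] / 0.2050 = [-0.1744 + 0.0293] / 0.2050 = -0.7078 → -0.71
N(d₁) = N(-0.71) = 0.2389
Δ_call = N(d₁) = 0.2389

0.2389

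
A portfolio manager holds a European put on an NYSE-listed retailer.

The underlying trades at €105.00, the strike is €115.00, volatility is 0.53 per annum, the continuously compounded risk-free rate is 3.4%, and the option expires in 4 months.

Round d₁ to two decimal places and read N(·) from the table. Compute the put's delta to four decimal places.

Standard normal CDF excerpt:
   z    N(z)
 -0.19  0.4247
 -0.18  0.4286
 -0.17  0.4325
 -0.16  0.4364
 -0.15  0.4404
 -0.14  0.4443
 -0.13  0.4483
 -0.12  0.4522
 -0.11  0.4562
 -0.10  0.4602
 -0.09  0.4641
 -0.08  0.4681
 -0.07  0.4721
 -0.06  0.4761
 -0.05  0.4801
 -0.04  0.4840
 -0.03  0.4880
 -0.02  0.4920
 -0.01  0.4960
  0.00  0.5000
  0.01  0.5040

-0.5438

σ√T = 0.53 × 0.5774 = 0.3060
d₁ = [ln(105/115) + (0.034 + 0.53²/2)·0.3333] / 0.3060 = [-0.0910 + 0.0582] / 0.3060 = -0.1073 ≈ -0.11
N(d₁) = N(-0.11) = 0.4562
Δ_put = N(d₁) − 1 = 0.4562 − 1 = -0.5438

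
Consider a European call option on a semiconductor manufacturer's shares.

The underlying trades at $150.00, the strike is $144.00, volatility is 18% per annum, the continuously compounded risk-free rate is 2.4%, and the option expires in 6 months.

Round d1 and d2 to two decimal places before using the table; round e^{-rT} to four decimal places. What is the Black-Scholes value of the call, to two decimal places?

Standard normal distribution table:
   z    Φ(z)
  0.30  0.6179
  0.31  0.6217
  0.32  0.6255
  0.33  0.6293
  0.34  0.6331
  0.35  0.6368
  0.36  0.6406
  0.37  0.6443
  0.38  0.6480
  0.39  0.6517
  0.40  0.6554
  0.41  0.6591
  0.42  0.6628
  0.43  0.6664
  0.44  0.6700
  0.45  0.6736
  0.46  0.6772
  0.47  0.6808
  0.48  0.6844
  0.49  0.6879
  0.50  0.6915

$12.05

σ√T = 0.18·√0.5 = 0.1273
d₁ = [ln(150/144) + (0.024 + 0.18²/2)·0.5] / 0.1273 = [0.0408 + 0.0201] / 0.1273 = 0.4786 ≈ 0.48
d₂ = d₁ − σ√T = 0.4786 − 0.1273 = 0.3514 ≈ 0.35
e^(−rT) = e^(−0.024·0.5) = 0.9881
C = 150·N(0.48) − 144·0.9881·N(0.35) = 150·0.6844 − 144·0.9881·0.6368 = 102.6600 − 90.6080 = 12.0520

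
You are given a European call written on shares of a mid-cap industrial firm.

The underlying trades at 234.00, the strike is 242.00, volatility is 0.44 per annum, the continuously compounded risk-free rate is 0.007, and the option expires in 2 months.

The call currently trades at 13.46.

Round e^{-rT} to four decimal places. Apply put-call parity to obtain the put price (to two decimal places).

21.17

e^(−rT) = e^(−0.007·0.1667) = 0.9988
Put-call parity: C − P = S − K·e^(−rT) = 234 − 242·0.9988 = 234 − 241.7096 = -7.7096
P = C − (C − P) = 13.46 − (-7.7096) = 21.1696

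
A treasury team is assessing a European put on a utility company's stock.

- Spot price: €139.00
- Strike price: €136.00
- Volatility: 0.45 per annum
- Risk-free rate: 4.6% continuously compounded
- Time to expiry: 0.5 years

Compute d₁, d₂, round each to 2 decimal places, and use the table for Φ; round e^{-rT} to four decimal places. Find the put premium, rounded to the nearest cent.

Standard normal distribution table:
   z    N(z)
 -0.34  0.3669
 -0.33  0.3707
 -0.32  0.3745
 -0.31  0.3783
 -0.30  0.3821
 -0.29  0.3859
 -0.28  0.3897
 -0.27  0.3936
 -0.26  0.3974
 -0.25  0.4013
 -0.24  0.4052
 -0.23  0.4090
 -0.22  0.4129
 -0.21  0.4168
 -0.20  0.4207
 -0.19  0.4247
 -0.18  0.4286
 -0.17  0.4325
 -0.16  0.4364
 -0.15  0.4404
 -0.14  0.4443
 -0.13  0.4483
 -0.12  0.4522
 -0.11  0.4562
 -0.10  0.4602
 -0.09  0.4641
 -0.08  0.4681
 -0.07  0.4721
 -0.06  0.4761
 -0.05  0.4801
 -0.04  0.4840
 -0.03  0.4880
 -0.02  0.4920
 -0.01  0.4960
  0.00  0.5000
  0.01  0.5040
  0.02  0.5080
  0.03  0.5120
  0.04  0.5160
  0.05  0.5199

σ√T = 0.45 × 0.7071 = 0.3182
d₁ = [ln(139/136) + (0.046 + 0.45²/2)·0.5] / 0.3182 = [0.0218 + 0.0736] / 0.3182 = 0.3000 which rounds to 0.30
d₂ = d₁ − σ√T = 0.3000 − 0.3182 = -0.0182 which rounds to -0.02
e^(−rT) = e^(−0.046·0.5) = 0.9773
N(−d₂) = N(0.02) = 0.5080;  N(−d₁) = N(-0.30) = 0.3821
P = 136·0.9773·0.5080 − 139·0.3821 = 67.5197 − 53.1119 = 14.4078

€14.41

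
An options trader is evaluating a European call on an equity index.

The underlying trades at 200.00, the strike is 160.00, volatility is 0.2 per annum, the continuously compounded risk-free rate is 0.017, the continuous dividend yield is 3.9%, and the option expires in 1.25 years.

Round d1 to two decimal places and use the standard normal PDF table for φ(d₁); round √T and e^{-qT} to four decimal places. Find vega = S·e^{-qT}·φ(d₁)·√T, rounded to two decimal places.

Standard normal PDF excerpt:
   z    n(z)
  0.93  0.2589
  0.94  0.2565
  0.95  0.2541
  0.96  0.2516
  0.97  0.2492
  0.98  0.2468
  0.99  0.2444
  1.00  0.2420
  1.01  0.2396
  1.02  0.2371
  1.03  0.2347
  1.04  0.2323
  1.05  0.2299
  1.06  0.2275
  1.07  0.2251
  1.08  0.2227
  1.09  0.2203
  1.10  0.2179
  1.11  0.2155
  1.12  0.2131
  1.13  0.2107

52.05

σ√T = 0.2 × 1.1180 = 0.2236
d₁ = [ln(200/160) + (0.017 − 0.039 + 0.2²/2)·1.25] / 0.2236 = [0.2231 − 0.0025] / 0.2236 = 0.9867 → 0.99
√T = √1.25 = 1.1180
φ(d₁) = φ(0.99) = 0.2444
e^(−qT) = e^(−0.039·1.25) = 0.9524
vega = S·e^(−qT)·φ(d₁)·√T = 200·0.9524·0.2444·1.1180 = 52.0466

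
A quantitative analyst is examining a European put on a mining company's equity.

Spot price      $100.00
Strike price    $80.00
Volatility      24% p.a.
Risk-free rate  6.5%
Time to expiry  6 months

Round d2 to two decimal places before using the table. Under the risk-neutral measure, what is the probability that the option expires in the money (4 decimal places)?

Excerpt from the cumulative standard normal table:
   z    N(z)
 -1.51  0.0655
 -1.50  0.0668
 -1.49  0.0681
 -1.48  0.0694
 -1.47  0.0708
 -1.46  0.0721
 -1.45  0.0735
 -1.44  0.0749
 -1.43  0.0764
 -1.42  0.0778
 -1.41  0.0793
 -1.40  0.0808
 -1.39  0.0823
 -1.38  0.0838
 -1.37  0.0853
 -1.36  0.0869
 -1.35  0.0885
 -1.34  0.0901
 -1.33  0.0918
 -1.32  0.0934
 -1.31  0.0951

0.0778

σ√T = 0.24·√0.5 = 0.1697
ln(S/K) + (r + σ²/2)T = ln(100/80) + (0.065 + 0.24²/2)·0.5 = 0.2231 + 0.0469 = 0.2700
d₁ = 0.2700 / 0.1697 = 1.5912 → 1.59
d₂ = d₁ − σ√T = 1.5912 − 0.1697 = 1.4215 → 1.42
Risk-neutral Pr[S_T < K] = N(−d₂) = N(-1.42) = 0.0778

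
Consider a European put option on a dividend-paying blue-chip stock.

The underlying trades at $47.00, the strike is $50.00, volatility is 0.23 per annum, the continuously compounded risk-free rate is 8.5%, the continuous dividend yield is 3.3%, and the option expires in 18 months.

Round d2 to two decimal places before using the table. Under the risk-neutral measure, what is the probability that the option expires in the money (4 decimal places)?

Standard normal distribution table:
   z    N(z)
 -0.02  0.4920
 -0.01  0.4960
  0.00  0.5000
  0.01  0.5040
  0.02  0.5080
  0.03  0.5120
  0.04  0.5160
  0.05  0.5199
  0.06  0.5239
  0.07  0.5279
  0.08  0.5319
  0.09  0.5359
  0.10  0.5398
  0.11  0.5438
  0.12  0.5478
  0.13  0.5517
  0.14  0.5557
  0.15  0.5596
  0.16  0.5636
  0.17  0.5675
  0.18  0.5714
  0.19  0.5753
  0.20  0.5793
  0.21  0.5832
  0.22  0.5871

0.5319

T = 1.5;  σ√T = 0.2817
ln(S/K) + (r − q + σ²/2)T = ln(47/50) + (0.085 − 0.033 + 0.23²/2)·1.5 = -0.0619 + 0.1177 = 0.0558
d₁ = 0.0558 / 0.2817 = 0.1981 ≈ 0.20
d₂ = d₁ − σ√T = 0.1981 − 0.2817 = -0.0836 ≈ -0.08
Pr(exercise) under Q = N(−d₂) = N(0.08) = 0.5319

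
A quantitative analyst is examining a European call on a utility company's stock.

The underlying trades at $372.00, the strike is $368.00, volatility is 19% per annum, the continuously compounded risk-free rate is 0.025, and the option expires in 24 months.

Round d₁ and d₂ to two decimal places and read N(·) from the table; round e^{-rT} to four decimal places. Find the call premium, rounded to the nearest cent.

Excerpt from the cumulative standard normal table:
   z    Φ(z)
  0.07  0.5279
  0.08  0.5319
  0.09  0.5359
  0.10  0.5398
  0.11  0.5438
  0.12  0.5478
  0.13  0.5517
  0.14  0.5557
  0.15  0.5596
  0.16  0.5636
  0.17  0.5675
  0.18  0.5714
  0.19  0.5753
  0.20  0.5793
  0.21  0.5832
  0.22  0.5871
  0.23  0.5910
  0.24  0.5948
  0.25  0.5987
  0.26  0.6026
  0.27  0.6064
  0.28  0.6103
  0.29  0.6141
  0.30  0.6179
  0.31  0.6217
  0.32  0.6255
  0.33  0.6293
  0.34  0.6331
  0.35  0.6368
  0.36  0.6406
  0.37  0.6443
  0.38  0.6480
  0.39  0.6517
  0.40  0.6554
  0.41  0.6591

$50.72

σ√T = 0.19·√2 = 0.2687
d₁ = [ln(372/368) + (0.025 + 0.19²/2)·2] / 0.2687 = [0.0108 + 0.0861] / 0.2687 = 0.3607 which rounds to 0.36
d₂ = d₁ − σ√T = 0.3607 − 0.2687 = 0.0920 which rounds to 0.09
exp(−rT) = exp(−0.025·2) = 0.9512
C = 372·N(0.36) − 368·0.9512·N(0.09) = 372·0.6406 − 368·0.9512·0.5359 = 238.3032 − 187.5873 = 50.7159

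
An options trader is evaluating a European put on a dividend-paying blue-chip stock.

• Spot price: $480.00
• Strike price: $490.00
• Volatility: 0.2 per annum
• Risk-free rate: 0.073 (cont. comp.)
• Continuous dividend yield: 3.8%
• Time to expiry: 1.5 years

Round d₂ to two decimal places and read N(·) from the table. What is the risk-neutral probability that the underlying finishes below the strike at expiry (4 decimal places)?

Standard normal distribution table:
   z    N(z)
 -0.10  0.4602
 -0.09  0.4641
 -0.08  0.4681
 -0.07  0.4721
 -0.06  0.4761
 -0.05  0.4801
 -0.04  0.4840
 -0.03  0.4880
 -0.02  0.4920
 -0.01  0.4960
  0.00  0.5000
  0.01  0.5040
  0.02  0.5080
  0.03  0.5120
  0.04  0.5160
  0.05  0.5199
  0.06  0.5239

0.4960

T = 1.5;  σ√T = 0.2449
d₁ = [ln(480/490) + (0.073 − 0.038 + 0.2²/2)·1.5] / 0.2449 = [-0.0206 + 0.0825] / 0.2449 = 0.2526 ⇒ 0.25
d₂ = d₁ − σ√T = 0.2526 − 0.2449 = 0.0077 ⇒ 0.01
Pr(exercise) under Q = N(−d₂) = N(-0.01) = 0.4960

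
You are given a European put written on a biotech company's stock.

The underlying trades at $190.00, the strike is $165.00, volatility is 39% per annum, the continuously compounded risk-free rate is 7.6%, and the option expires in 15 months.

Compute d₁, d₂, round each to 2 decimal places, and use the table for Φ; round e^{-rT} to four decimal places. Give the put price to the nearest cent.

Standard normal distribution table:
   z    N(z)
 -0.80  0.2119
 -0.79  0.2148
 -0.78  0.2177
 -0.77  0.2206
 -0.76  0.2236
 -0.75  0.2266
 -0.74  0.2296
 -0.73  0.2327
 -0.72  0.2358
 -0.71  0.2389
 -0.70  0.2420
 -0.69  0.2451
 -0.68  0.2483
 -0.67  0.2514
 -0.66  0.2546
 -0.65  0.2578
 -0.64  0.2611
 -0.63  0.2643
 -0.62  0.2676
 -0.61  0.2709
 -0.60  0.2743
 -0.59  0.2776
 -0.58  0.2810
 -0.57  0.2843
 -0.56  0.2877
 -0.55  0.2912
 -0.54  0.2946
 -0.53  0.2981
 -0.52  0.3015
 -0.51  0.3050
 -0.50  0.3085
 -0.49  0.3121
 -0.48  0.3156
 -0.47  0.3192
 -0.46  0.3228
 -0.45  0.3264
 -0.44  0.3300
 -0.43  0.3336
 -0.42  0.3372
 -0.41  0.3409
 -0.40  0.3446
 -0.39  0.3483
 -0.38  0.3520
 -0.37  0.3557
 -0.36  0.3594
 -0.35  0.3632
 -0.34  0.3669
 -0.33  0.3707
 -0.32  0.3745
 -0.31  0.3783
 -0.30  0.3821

σ√T = 0.39 × 1.1180 = 0.4360
d₁ = [ln(190/165) + (0.076 + 0.39²/2)·1.25] / 0.4360 = [0.1411 + 0.1901] / 0.4360 = 0.7594 ≈ 0.76
d₂ = d₁ − σ√T = 0.7594 − 0.4360 = 0.3234 ≈ 0.32
exp(−rT) = exp(−0.076·1.25) = 0.9094
N(−d₂) = N(-0.32) = 0.3745;  N(−d₁) = N(-0.76) = 0.2236
P = 165·0.9094·0.3745 − 190·0.2236 = 56.1941 − 42.4840 = 13.7101

$13.71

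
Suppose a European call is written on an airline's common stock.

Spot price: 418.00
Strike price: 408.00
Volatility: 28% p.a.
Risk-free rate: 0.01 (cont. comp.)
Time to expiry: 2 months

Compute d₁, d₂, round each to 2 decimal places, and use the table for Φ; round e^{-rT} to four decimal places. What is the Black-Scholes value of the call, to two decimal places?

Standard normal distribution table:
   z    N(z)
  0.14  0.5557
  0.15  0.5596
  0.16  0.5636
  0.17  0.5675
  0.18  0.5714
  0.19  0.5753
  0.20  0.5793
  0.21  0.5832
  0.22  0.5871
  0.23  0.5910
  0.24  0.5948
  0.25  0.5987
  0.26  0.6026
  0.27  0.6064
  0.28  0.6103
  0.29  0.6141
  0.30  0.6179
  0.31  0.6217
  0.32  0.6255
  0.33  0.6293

23.96

σ√T = 0.28·√0.1667 = 0.1143
d₁ = [ln(418/408) + (0.01 + 0.28²/2)·0.1667] / 0.1143 = [0.0242 + 0.0082] / 0.1143 = 0.2836 which rounds to 0.28
d₂ = d₁ − σ√T = 0.2836 − 0.1143 = 0.1693 which rounds to 0.17
e^(−rT) = e^(−0.01·0.1667) = 0.9983
N(d₁) = N(0.28) = 0.6103;  N(d₂) = N(0.17) = 0.5675
C = 418·0.6103 − 408·0.9983·0.5675 = 255.1054 − 231.1464 = 23.9590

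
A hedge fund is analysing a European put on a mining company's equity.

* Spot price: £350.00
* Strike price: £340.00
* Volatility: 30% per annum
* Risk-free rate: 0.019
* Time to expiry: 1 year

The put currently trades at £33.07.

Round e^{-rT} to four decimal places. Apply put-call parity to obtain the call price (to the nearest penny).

e^(−rT) = e^(−0.019·1) = 0.9812
Put-call parity: C − P = S − K·e^(−rT) = 350 − 340·0.9812 = 350 − 333.6080 = 16.3920
C = P + (C − P) = 33.07 + (16.3920) = 49.4620

£49.46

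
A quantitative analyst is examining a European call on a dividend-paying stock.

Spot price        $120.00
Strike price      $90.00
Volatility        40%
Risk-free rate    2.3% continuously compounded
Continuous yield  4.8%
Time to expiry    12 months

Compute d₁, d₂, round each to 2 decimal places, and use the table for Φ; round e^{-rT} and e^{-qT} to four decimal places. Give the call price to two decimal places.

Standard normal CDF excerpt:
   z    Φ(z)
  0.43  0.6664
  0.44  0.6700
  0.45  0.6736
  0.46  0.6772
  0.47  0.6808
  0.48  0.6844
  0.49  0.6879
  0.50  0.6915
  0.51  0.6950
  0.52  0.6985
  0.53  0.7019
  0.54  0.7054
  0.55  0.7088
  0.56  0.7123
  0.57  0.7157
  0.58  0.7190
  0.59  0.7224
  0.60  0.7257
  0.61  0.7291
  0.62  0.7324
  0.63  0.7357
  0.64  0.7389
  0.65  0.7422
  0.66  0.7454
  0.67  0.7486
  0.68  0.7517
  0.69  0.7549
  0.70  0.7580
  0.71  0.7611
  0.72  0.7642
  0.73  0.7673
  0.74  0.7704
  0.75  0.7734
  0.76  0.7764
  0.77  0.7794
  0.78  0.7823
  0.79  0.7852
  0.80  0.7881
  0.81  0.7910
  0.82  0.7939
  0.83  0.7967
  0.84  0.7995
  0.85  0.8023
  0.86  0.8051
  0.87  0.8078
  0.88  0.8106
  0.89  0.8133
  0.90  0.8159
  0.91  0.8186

σ√T = 0.4 × 1.0000 = 0.4000
d₁ = [ln(120/90) + (0.023 − 0.048 + 0.4²/2)·1] / 0.4000 = [0.2877 + 0.0550] / 0.4000 = 0.8567 ≈ 0.86
d₂ = d₁ − σ√T = 0.8567 − 0.4000 = 0.4567 ≈ 0.46
e^(−qT) = e^(−0.048·1) = 0.9531;  e^(−rT) = e^(−0.023·1) = 0.9773
C = 120·0.9531·N(0.86) − 90·0.9773·N(0.46) = 120·0.9531·0.8051 − 90·0.9773·0.6772 = 92.0809 − 59.5645 = 32.5164

$32.52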